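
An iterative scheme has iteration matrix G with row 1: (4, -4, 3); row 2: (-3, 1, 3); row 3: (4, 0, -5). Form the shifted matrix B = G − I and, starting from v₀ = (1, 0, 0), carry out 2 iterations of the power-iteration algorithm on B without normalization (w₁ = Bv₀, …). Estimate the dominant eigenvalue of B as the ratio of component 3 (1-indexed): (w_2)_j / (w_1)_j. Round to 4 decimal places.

B = G − I has rows (3, -4, 3); (-3, 0, 3); (4, 0, -6)
w1 = Bv₀ = (3, -3, 4)
w2 = Bw1 = (33, 3, -12)
Ratio: -12/4 = -3.0000

-3.0000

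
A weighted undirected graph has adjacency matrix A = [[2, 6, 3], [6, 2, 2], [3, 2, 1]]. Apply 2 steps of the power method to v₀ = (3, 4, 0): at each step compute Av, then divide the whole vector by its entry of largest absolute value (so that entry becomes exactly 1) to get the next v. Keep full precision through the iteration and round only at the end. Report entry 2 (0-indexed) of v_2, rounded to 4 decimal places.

Av0 = (30.00000, 26.00000, 17.00000); divide by 30.00000 → v1 = (1.00000, 0.86667, 0.56667)
Av1 = (8.90000, 8.86667, 5.30000); divide by 8.90000 → v2 = (1.00000, 0.99625, 0.59551)
Requested entry of v2: 159/267 = 0.5955

0.5955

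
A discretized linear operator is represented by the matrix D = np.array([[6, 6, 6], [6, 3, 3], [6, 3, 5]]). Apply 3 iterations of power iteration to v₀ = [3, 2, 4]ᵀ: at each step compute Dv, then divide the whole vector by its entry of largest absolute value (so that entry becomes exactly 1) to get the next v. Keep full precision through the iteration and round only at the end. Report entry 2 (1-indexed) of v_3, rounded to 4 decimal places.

0.6990

Dv0 = (54.00000, 36.00000, 44.00000); divide by 54.00000 → v1 = (1.00000, 0.66667, 0.81481)
Dv1 = (14.88889, 10.44444, 12.07407); divide by 14.88889 → v2 = (1.00000, 0.70149, 0.81095)
Dv2 = (15.07463, 10.53731, 12.15920); divide by 15.07463 → v3 = (1.00000, 0.69901, 0.80660)
Requested entry of v3: 8472/12120 = 0.6990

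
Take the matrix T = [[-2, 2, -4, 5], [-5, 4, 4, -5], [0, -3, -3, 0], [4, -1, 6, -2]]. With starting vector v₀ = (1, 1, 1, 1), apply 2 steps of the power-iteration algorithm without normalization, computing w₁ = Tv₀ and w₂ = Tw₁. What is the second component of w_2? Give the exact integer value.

-72

w1 = Tv₀ = ((-2)·1 + 2·1 + (-4)·1 + 5·1; (-5)·1 + 4·1 + 4·1 + (-5)·1; 0·1 + (-3)·1 + (-3)·1 + 0·1; 4·1 + (-1)·1 + 6·1 + (-2)·1) = (1, -2, -6, 7)
w2 = Tw1 = ((-2)·1 + 2·(-2) + (-4)·(-6) + 5·7; (-5)·1 + 4·(-2) + 4·(-6) + (-5)·7; 0·1 + (-3)·(-2) + (-3)·(-6) + 0·7; 4·1 + (-1)·(-2) + 6·(-6) + (-2)·7) = (53, -72, 24, -44)
The requested component of w2 is -72.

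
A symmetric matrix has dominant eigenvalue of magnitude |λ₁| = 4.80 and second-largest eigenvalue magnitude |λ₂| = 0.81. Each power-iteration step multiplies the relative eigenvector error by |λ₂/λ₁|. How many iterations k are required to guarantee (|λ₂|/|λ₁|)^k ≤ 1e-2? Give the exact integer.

3

|λ₂/λ₁| = 0.81/4.80 = 0.16875
Need k ≥ ln(1e-2) / ln(0.16875) = -4.6052 / -1.7793 ≈ 2.588
Smallest integer k satisfying the bound: 3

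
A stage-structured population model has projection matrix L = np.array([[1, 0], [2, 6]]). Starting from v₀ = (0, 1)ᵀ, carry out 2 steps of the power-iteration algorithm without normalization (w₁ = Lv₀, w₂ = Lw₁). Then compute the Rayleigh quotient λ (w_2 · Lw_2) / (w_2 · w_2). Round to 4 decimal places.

λ ≈ 6.0000

w1 = Lv₀ = (1·0 + 0·1; 2·0 + 6·1) = (0, 6)
w2 = Lw1 = (1·0 + 0·6; 2·0 + 6·6) = (0, 36)
Lw2 = (0, 216)
w2·Lw2 = 0·0 + 36·216 = 7776; w2·w2 = 0·0 + 36·36 = 1296
λ ≈ 7776/1296 = 6.0000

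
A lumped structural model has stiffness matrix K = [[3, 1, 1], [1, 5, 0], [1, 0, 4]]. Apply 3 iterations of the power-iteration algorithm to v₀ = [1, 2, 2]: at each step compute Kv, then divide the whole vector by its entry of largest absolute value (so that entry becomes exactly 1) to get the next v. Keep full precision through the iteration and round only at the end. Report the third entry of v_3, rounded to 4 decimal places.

0.6068

Kv0 = (7.00000, 11.00000, 9.00000); divide by 11.00000 → v1 = (0.63636, 1.00000, 0.81818)
Kv1 = (3.72727, 5.63636, 3.90909); divide by 5.63636 → v2 = (0.66129, 1.00000, 0.69355)
Kv2 = (3.67742, 5.66129, 3.43548); divide by 5.66129 → v3 = (0.64957, 1.00000, 0.60684)
Requested entry of v3: 213/351 = 0.6068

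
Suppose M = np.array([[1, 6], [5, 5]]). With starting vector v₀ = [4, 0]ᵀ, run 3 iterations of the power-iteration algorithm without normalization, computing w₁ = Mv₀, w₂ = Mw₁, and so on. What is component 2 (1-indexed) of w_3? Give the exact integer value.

w1 = Mv₀ = (1·4 + 6·0; 5·4 + 5·0) = (4, 20)
w2 = Mw1 = (1·4 + 6·20; 5·4 + 5·20) = (124, 120)
w3 = Mw2 = (844, 1220)
The requested component of w3 is 1220.

1220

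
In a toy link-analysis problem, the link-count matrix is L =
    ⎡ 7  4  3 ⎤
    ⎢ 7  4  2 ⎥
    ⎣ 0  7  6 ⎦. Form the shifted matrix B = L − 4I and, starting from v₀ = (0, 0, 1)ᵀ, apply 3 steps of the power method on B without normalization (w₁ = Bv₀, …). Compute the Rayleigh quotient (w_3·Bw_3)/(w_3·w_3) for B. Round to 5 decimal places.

B = L − 4I has rows (3, 4, 3); (7, 0, 2); (0, 7, 2)
w1 = Bv₀ = (3, 2, 2)
w2 = Bw1 = (23, 25, 18)
w3 = Bw2 = (223, 197, 211)
Bw3 = (2090, 1983, 1801)
w3·Bw3 = 1236732; w3·w3 = 133059; μ ≈ 1236732/133059 = 9.29461

9.29461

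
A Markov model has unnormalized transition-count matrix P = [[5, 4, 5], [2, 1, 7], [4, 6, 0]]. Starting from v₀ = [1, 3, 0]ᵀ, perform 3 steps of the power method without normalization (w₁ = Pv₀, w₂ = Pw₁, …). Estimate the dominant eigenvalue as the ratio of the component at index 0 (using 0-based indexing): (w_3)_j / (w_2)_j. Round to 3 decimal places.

λ ≈ 10.870

w1 = Pv₀ = (5·1 + 4·3 + 5·0; 2·1 + 1·3 + 7·0; 4·1 + 6·3 + 0·0) = (17, 5, 22)
w2 = Pw1 = (5·17 + 4·5 + 5·22; 2·17 + 1·5 + 7·22; 4·17 + 6·5 + 0·22) = (215, 193, 98)
w3 = Pw2 = (2337, 1309, 2018)
Ratio at component: 2337 / 215 = 10.870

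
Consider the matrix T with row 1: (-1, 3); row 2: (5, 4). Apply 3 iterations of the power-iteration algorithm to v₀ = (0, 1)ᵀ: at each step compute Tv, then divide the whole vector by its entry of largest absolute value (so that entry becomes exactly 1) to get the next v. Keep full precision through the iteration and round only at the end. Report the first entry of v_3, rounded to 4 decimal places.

0.4970

Tv0 = (3.00000, 4.00000); divide by 4.00000 → v1 = (0.75000, 1.00000)
Tv1 = (2.25000, 7.75000); divide by 7.75000 → v2 = (0.29032, 1.00000)
Tv2 = (2.70968, 5.45161); divide by 5.45161 → v3 = (0.49704, 1.00000)
Requested entry of v3: 84/169 = 0.4970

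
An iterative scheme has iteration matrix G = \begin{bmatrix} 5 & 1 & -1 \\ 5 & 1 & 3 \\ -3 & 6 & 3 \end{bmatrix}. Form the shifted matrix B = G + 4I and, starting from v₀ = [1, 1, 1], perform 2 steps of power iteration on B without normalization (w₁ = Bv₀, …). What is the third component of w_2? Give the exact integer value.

121

B = G + 4I has rows (9, 1, -1); (5, 5, 3); (-3, 6, 7)
w1 = Bv₀ = (9·1 + 1·1 + (-1)·1; 5·1 + 5·1 + 3·1; (-3)·1 + 6·1 + 7·1) = (9, 13, 10)
w2 = Bw1 = (9·9 + 1·13 + (-1)·10; 5·9 + 5·13 + 3·10; (-3)·9 + 6·13 + 7·10) = (84, 140, 121)
Requested component of w2: 121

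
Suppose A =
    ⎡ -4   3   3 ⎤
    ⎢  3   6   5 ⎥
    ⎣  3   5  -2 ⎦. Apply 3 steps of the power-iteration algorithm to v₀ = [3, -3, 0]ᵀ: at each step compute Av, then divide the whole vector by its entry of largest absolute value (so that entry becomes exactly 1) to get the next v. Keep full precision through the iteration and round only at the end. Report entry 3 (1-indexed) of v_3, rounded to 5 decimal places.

0.34217

Av0 = (-21.000000, -9.000000, -6.000000); divide by -21.000000 → v1 = (1.000000, 0.428571, 0.285714)
Av1 = (-1.857143, 7.000000, 4.571429); divide by 7.000000 → v2 = (-0.265306, 1.000000, 0.653061)
Av2 = (6.020408, 8.469388, 2.897959); divide by 8.469388 → v3 = (0.710843, 1.000000, 0.342169)
Requested entry of v3: -426/-1245 = 0.34217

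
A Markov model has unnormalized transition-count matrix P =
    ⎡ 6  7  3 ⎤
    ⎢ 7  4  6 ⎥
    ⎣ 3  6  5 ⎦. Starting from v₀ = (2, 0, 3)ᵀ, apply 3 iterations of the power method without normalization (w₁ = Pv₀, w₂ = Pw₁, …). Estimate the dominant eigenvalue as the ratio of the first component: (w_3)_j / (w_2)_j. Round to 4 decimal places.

15.4116

w1 = Pv₀ = (21, 32, 21)
w2 = Pw1 = (413, 401, 360)
w3 = Pw2 = (6365, 6655, 5445)
Ratio at component: 6365 / 413 = 15.4116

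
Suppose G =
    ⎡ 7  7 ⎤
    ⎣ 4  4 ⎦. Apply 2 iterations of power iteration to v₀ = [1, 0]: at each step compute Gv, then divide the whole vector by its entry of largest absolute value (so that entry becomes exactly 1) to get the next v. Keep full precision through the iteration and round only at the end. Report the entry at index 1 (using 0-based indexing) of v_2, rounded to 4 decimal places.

0.5714

Gv0 = (7.00000, 4.00000); divide by 7.00000 → v1 = (1.00000, 0.57143)
Gv1 = (11.00000, 6.28571); divide by 11.00000 → v2 = (1.00000, 0.57143)
Requested entry of v2: 44/77 = 0.5714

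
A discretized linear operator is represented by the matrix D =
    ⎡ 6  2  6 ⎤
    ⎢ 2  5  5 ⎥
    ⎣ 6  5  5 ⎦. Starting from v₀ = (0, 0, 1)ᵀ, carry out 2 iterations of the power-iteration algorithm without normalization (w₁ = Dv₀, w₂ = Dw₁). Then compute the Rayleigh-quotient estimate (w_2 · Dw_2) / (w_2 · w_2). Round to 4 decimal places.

λ ≈ 14.1899

w1 = Dv₀ = (6·0 + 2·0 + 6·1; 2·0 + 5·0 + 5·1; 6·0 + 5·0 + 5·1) = (6, 5, 5)
w2 = Dw1 = (6·6 + 2·5 + 6·5; 2·6 + 5·5 + 5·5; 6·6 + 5·5 + 5·5) = (76, 62, 86)
Dw2 = (1096, 892, 1196)
w2·Dw2 = 76·1096 + 62·892 + 86·1196 = 241456; w2·w2 = 76·76 + 62·62 + 86·86 = 17016
λ ≈ 241456/17016 = 14.1899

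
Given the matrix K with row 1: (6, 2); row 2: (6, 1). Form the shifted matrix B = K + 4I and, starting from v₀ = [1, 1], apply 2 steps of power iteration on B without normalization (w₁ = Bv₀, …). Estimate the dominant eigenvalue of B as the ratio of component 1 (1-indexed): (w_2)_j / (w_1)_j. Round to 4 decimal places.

B = K + 4I has rows (10, 2); (6, 5)
w1 = Bv₀ = (12, 11)
w2 = Bw1 = (142, 127)
Ratio: 142/12 = 11.8333

μ ≈ 11.8333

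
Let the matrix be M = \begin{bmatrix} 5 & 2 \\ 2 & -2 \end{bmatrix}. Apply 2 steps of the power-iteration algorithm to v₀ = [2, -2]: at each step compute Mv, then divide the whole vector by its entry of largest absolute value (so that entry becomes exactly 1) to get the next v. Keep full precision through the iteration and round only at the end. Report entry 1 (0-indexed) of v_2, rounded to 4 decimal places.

Mv0 = (6.00000, 8.00000); divide by 8.00000 → v1 = (0.75000, 1.00000)
Mv1 = (5.75000, -0.50000); divide by 5.75000 → v2 = (1.00000, -0.08696)
Requested entry of v2: -4/46 = -0.0870

-0.0870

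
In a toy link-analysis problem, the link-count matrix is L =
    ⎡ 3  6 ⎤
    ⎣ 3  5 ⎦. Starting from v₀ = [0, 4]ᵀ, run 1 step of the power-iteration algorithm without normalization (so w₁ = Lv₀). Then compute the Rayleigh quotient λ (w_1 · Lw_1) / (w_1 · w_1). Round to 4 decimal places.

w1 = Lv₀ = (24, 20)
Lw1 = (192, 172)
w1·Lw1 = 24·192 + 20·172 = 8048; w1·w1 = 24·24 + 20·20 = 976
λ ≈ 8048/976 = 8.2459

8.2459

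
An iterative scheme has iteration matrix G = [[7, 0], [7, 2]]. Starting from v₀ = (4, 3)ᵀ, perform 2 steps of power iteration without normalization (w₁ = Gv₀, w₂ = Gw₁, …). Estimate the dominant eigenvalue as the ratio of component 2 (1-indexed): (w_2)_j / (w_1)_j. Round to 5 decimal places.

w1 = Gv₀ = (28, 34)
w2 = Gw1 = (196, 264)
Ratio at component: 264 / 34 = 7.76471

λ ≈ 7.76471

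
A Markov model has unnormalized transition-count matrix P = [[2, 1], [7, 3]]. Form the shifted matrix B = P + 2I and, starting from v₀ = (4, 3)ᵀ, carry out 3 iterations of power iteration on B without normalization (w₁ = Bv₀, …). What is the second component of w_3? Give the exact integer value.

2573

B = P + 2I has rows (4, 1); (7, 5)
w1 = Bv₀ = (4·4 + 1·3; 7·4 + 5·3) = (19, 43)
w2 = Bw1 = (4·19 + 1·43; 7·19 + 5·43) = (119, 348)
w3 = Bw2 = (824, 2573)
Requested component of w3: 2573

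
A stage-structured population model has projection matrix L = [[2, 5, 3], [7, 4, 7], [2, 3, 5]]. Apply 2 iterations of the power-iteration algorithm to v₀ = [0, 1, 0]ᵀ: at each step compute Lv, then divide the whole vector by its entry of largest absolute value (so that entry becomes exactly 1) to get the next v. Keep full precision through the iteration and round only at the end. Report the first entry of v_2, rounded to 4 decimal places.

Lv0 = (5.00000, 4.00000, 3.00000); divide by 5.00000 → v1 = (1.00000, 0.80000, 0.60000)
Lv1 = (7.80000, 14.40000, 7.40000); divide by 14.40000 → v2 = (0.54167, 1.00000, 0.51389)
Requested entry of v2: 39/72 = 0.5417

0.5417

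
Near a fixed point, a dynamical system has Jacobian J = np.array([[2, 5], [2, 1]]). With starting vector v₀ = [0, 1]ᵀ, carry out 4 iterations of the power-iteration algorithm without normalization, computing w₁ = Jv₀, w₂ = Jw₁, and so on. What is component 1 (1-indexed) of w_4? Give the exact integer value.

w1 = Jv₀ = (2·0 + 5·1; 2·0 + 1·1) = (5, 1)
w2 = Jw1 = (2·5 + 5·1; 2·5 + 1·1) = (15, 11)
w3 = Jw2 = (85, 41)
w4 = Jw3 = (375, 211)
The requested component of w4 is 375.

375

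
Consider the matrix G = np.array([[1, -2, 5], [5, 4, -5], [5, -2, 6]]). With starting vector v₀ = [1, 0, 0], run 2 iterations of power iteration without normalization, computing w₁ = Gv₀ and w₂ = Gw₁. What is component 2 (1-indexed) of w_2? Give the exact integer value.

0

w1 = Gv₀ = (1·1 + (-2)·0 + 5·0; 5·1 + 4·0 + (-5)·0; 5·1 + (-2)·0 + 6·0) = (1, 5, 5)
w2 = Gw1 = (1·1 + (-2)·5 + 5·5; 5·1 + 4·5 + (-5)·5; 5·1 + (-2)·5 + 6·5) = (16, 0, 25)
The requested component of w2 is 0.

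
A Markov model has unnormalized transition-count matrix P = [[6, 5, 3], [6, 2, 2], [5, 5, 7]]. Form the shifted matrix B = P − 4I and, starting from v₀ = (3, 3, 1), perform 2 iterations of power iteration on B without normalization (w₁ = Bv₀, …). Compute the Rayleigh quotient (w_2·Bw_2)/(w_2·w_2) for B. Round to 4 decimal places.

B = P − 4I has rows (2, 5, 3); (6, -2, 2); (5, 5, 3)
w1 = Bv₀ = (2·3 + 5·3 + 3·1; 6·3 + (-2)·3 + 2·1; 5·3 + 5·3 + 3·1) = (24, 14, 33)
w2 = Bw1 = (2·24 + 5·14 + 3·33; 6·24 + (-2)·14 + 2·33; 5·24 + 5·14 + 3·33) = (217, 182, 289)
Bw2 = (2211, 1516, 2862)
w2·Bw2 = 1582817; w2·w2 = 163734; μ ≈ 1582817/163734 = 9.6670

9.6670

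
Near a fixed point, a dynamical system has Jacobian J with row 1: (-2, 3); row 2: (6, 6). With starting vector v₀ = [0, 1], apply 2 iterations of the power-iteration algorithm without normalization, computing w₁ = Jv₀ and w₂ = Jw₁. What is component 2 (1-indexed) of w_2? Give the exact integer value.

w1 = Jv₀ = (3, 6)
w2 = Jw1 = (12, 54)
The requested component of w2 is 54.

54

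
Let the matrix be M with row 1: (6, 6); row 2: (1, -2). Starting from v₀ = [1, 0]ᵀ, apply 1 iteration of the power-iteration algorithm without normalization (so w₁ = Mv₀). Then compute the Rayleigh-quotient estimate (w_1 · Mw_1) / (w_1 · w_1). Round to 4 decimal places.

w1 = Mv₀ = (6·1 + 6·0; 1·1 + (-2)·0) = (6, 1)
Mw1 = (42, 4)
w1·Mw1 = 6·42 + 1·4 = 256; w1·w1 = 6·6 + 1·1 = 37
λ ≈ 256/37 = 6.9189

λ ≈ 6.9189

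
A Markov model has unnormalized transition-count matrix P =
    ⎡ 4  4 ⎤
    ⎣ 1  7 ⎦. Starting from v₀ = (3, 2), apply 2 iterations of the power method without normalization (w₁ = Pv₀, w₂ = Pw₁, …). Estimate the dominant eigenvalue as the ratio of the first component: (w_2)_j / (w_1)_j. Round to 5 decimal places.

λ ≈ 7.40000

w1 = Pv₀ = (20, 17)
w2 = Pw1 = (148, 139)
Ratio at component: 148 / 20 = 7.40000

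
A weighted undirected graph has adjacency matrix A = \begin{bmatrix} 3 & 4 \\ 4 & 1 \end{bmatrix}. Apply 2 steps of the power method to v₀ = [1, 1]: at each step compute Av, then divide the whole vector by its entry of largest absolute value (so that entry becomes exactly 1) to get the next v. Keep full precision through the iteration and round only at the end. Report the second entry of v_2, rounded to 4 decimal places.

Av0 = (7.00000, 5.00000); divide by 7.00000 → v1 = (1.00000, 0.71429)
Av1 = (5.85714, 4.71429); divide by 5.85714 → v2 = (1.00000, 0.80488)
Requested entry of v2: 33/41 = 0.8049

0.8049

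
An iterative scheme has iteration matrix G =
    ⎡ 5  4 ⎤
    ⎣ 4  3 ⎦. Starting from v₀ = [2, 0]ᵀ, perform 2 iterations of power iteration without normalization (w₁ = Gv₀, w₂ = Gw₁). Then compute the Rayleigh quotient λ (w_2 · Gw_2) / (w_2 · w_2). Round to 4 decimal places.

w1 = Gv₀ = (5·2 + 4·0; 4·2 + 3·0) = (10, 8)
w2 = Gw1 = (5·10 + 4·8; 4·10 + 3·8) = (82, 64)
Gw2 = (666, 520)
w2·Gw2 = 82·666 + 64·520 = 87892; w2·w2 = 82·82 + 64·64 = 10820
λ ≈ 87892/10820 = 8.1231

8.1231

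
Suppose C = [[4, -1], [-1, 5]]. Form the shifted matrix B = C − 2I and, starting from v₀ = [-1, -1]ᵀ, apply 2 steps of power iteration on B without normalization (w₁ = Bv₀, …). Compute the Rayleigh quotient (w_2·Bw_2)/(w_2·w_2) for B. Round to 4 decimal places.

3.0000

B = C − 2I has rows (2, -1); (-1, 3)
w1 = Bv₀ = (2·(-1) + (-1)·(-1); (-1)·(-1) + 3·(-1)) = (-1, -2)
w2 = Bw1 = (2·(-1) + (-1)·(-2); (-1)·(-1) + 3·(-2)) = (0, -5)
Bw2 = (5, -15)
w2·Bw2 = 75; w2·w2 = 25; μ ≈ 75/25 = 3.0000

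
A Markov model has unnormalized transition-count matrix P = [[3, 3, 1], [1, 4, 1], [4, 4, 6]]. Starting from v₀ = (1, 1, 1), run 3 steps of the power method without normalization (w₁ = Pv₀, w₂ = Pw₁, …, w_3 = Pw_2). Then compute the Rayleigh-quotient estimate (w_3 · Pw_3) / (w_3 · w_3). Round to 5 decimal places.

w1 = Pv₀ = (3·1 + 3·1 + 1·1; 1·1 + 4·1 + 1·1; 4·1 + 4·1 + 6·1) = (7, 6, 14)
w2 = Pw1 = (3·7 + 3·6 + 1·14; 1·7 + 4·6 + 1·14; 4·7 + 4·6 + 6·14) = (53, 45, 136)
w3 = Pw2 = (430, 369, 1208)
Pw3 = (3605, 3114, 10444)
w3·Pw3 = 430·3605 + 369·3114 + 1208·10444 = 15315568; w3·w3 = 430·430 + 369·369 + 1208·1208 = 1780325
λ ≈ 15315568/1780325 = 8.60268

λ ≈ 8.60268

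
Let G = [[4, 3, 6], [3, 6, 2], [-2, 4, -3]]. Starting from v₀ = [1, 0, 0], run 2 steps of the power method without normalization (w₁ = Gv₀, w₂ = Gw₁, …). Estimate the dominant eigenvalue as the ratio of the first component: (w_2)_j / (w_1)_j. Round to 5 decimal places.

w1 = Gv₀ = (4·1 + 3·0 + 6·0; 3·1 + 6·0 + 2·0; (-2)·1 + 4·0 + (-3)·0) = (4, 3, -2)
w2 = Gw1 = (4·4 + 3·3 + 6·(-2); 3·4 + 6·3 + 2·(-2); (-2)·4 + 4·3 + (-3)·(-2)) = (13, 26, 10)
Ratio at component: 13 / 4 = 3.25000

λ ≈ 3.25000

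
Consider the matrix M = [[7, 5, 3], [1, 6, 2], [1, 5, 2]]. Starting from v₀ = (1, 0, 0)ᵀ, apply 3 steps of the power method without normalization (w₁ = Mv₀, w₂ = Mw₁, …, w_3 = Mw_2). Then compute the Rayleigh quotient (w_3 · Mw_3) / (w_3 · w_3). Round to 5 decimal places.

λ ≈ 9.82006

w1 = Mv₀ = (7, 1, 1)
w2 = Mw1 = (57, 15, 14)
w3 = Mw2 = (516, 175, 160)
Mw3 = (4967, 1886, 1711)
w3·Mw3 = 516·4967 + 175·1886 + 160·1711 = 3166782; w3·w3 = 516·516 + 175·175 + 160·160 = 322481
λ ≈ 3166782/322481 = 9.82006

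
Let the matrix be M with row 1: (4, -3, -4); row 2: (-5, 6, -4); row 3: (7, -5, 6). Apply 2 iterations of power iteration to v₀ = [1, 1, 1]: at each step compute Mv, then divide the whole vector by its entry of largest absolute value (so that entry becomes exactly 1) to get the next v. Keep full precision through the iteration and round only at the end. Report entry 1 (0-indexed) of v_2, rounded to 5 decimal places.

-0.83333

Mv0 = (-3.000000, -3.000000, 8.000000); divide by 8.000000 → v1 = (-0.375000, -0.375000, 1.000000)
Mv1 = (-4.375000, -4.375000, 5.250000); divide by 5.250000 → v2 = (-0.833333, -0.833333, 1.000000)
Requested entry of v2: -35/42 = -0.83333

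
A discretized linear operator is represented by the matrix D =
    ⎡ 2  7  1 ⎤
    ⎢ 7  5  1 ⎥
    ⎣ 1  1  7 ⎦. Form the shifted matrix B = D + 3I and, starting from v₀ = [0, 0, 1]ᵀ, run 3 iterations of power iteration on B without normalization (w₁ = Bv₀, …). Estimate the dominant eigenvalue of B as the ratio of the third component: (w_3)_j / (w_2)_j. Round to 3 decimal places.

10.461

B = D + 3I has rows (5, 7, 1); (7, 8, 1); (1, 1, 10)
w1 = Bv₀ = (5·0 + 7·0 + 1·1; 7·0 + 8·0 + 1·1; 1·0 + 1·0 + 10·1) = (1, 1, 10)
w2 = Bw1 = (5·1 + 7·1 + 1·10; 7·1 + 8·1 + 1·10; 1·1 + 1·1 + 10·10) = (22, 25, 102)
w3 = Bw2 = (387, 456, 1067)
Ratio: 1067/102 = 10.461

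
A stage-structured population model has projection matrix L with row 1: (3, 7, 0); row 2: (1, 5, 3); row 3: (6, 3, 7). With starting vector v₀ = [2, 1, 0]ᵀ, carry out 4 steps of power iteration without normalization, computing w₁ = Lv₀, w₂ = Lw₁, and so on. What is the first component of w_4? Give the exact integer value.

w1 = Lv₀ = (13, 7, 15)
w2 = Lw1 = (88, 93, 204)
w3 = Lw2 = (915, 1165, 2235)
w4 = Lw3 = (10900, 13445, 24630)
The requested component of w4 is 10900.

10900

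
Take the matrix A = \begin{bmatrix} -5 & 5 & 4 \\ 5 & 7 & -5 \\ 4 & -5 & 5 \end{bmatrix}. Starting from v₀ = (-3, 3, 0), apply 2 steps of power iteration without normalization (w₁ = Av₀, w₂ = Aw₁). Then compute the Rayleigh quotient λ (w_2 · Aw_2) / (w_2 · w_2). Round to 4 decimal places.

w1 = Av₀ = (30, 6, -27)
w2 = Aw1 = (-228, 327, -45)
Aw2 = (2595, 1374, -2772)
w2·Aw2 = (-228)·2595 + 327·1374 + (-45)·(-2772) = -17622; w2·w2 = (-228)·(-228) + 327·327 + (-45)·(-45) = 160938
λ ≈ -17622/160938 = -0.1095

λ ≈ -0.1095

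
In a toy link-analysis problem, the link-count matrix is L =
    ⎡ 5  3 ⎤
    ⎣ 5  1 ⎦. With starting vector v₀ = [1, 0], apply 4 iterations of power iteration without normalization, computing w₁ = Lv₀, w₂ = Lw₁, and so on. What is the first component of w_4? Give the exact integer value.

2140

w1 = Lv₀ = (5·1 + 3·0; 5·1 + 1·0) = (5, 5)
w2 = Lw1 = (5·5 + 3·5; 5·5 + 1·5) = (40, 30)
w3 = Lw2 = (290, 230)
w4 = Lw3 = (2140, 1680)
The requested component of w4 is 2140.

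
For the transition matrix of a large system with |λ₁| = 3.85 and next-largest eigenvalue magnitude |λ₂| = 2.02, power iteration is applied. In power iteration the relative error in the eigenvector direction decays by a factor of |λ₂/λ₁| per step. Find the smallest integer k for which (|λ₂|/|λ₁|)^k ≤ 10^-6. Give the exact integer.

22

|λ₂/λ₁| = 2.02/3.85 = 0.52468
Need k ≥ ln(10^-6) / ln(0.52468) = -13.8155 / -0.6450 ≈ 21.420
Smallest integer k satisfying the bound: 22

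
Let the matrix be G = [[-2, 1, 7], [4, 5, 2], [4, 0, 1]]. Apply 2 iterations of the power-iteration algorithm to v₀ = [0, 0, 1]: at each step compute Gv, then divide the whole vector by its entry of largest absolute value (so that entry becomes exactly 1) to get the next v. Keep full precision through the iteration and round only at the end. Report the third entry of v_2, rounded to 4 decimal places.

0.7250

Gv0 = (7.00000, 2.00000, 1.00000); divide by 7.00000 → v1 = (1.00000, 0.28571, 0.14286)
Gv1 = (-0.71429, 5.71429, 4.14286); divide by 5.71429 → v2 = (-0.12500, 1.00000, 0.72500)
Requested entry of v2: 29/40 = 0.7250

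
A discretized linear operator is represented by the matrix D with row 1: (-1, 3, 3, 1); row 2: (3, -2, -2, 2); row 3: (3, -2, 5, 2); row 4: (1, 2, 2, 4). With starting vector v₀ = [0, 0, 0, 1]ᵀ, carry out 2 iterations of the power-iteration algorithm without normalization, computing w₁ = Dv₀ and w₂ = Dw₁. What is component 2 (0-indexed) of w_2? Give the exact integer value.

17

w1 = Dv₀ = (1, 2, 2, 4)
w2 = Dw1 = (15, 3, 17, 25)
The requested component of w2 is 17.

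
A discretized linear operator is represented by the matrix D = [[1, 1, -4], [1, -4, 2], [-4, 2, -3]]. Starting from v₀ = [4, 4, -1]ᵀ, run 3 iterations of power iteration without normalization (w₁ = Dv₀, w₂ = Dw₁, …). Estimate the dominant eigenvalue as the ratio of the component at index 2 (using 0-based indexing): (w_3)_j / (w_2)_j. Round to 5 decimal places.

-3.72131

w1 = Dv₀ = (1·4 + 1·4 + (-4)·(-1); 1·4 + (-4)·4 + 2·(-1); (-4)·4 + 2·4 + (-3)·(-1)) = (12, -14, -5)
w2 = Dw1 = (1·12 + 1·(-14) + (-4)·(-5); 1·12 + (-4)·(-14) + 2·(-5); (-4)·12 + 2·(-14) + (-3)·(-5)) = (18, 58, -61)
w3 = Dw2 = (320, -336, 227)
Ratio at component: 227 / -61 = -3.72131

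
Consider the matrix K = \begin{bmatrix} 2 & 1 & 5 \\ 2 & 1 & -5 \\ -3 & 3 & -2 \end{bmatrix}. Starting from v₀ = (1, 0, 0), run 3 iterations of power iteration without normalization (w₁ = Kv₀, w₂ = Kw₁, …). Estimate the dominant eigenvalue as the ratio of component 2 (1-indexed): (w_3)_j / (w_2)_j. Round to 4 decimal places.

w1 = Kv₀ = (2·1 + 1·0 + 5·0; 2·1 + 1·0 + (-5)·0; (-3)·1 + 3·0 + (-2)·0) = (2, 2, -3)
w2 = Kw1 = (2·2 + 1·2 + 5·(-3); 2·2 + 1·2 + (-5)·(-3); (-3)·2 + 3·2 + (-2)·(-3)) = (-9, 21, 6)
w3 = Kw2 = (33, -27, 78)
Ratio at component: -27 / 21 = -1.2857

λ ≈ -1.2857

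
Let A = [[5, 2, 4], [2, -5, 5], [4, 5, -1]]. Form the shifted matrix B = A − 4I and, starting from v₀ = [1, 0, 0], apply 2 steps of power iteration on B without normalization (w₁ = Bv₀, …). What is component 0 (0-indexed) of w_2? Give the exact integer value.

B = A − 4I has rows (1, 2, 4); (2, -9, 5); (4, 5, -5)
w1 = Bv₀ = (1, 2, 4)
w2 = Bw1 = (21, 4, -6)
Requested component of w2: 21

21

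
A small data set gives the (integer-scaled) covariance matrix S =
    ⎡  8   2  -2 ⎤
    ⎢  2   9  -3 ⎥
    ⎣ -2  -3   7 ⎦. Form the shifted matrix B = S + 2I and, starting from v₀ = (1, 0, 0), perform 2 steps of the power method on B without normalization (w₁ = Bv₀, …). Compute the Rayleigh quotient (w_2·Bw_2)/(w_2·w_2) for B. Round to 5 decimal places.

B = S + 2I has rows (10, 2, -2); (2, 11, -3); (-2, -3, 9)
w1 = Bv₀ = (10·1 + 2·0 + (-2)·0; 2·1 + 11·0 + (-3)·0; (-2)·1 + (-3)·0 + 9·0) = (10, 2, -2)
w2 = Bw1 = (10·10 + 2·2 + (-2)·(-2); 2·10 + 11·2 + (-3)·(-2); (-2)·10 + (-3)·2 + 9·(-2)) = (108, 48, -44)
Bw2 = (1264, 876, -756)
w2·Bw2 = 211824; w2·w2 = 15904; μ ≈ 211824/15904 = 13.31891

13.31891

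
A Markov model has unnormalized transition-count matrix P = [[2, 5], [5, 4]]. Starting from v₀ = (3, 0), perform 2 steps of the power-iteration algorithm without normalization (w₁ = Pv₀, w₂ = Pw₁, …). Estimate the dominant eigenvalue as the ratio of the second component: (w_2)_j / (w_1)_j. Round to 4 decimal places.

w1 = Pv₀ = (2·3 + 5·0; 5·3 + 4·0) = (6, 15)
w2 = Pw1 = (2·6 + 5·15; 5·6 + 4·15) = (87, 90)
Ratio at component: 90 / 15 = 6.0000

6.0000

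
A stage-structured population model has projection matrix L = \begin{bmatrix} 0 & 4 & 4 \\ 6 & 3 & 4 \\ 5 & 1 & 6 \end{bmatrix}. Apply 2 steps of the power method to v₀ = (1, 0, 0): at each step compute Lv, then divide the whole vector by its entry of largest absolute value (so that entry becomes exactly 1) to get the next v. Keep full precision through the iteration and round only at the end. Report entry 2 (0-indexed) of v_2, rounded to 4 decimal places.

0.8182

Lv0 = (0.00000, 6.00000, 5.00000); divide by 6.00000 → v1 = (0.00000, 1.00000, 0.83333)
Lv1 = (7.33333, 6.33333, 6.00000); divide by 7.33333 → v2 = (1.00000, 0.86364, 0.81818)
Requested entry of v2: 36/44 = 0.8182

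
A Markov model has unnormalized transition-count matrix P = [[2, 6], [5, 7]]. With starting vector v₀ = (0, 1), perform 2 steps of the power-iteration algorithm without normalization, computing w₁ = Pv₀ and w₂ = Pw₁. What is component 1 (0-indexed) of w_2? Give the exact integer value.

79

w1 = Pv₀ = (2·0 + 6·1; 5·0 + 7·1) = (6, 7)
w2 = Pw1 = (2·6 + 6·7; 5·6 + 7·7) = (54, 79)
The requested component of w2 is 79.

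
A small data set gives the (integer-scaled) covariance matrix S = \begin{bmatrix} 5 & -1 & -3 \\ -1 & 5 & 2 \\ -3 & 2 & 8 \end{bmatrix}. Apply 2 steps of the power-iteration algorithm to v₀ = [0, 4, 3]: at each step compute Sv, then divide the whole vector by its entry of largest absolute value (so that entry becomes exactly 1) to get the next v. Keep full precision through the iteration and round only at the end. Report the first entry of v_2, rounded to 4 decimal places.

Sv0 = (-13.00000, 26.00000, 32.00000); divide by 32.00000 → v1 = (-0.40625, 0.81250, 1.00000)
Sv1 = (-5.84375, 6.46875, 10.84375); divide by 10.84375 → v2 = (-0.53890, 0.59654, 1.00000)
Requested entry of v2: -187/347 = -0.5389

-0.5389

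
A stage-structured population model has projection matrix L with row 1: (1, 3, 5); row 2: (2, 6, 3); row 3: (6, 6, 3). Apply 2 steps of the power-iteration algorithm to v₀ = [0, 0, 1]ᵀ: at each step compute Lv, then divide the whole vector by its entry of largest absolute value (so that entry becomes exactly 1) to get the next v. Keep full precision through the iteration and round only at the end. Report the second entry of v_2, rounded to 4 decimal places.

Lv0 = (5.00000, 3.00000, 3.00000); divide by 5.00000 → v1 = (1.00000, 0.60000, 0.60000)
Lv1 = (5.80000, 7.40000, 11.40000); divide by 11.40000 → v2 = (0.50877, 0.64912, 1.00000)
Requested entry of v2: 37/57 = 0.6491

0.6491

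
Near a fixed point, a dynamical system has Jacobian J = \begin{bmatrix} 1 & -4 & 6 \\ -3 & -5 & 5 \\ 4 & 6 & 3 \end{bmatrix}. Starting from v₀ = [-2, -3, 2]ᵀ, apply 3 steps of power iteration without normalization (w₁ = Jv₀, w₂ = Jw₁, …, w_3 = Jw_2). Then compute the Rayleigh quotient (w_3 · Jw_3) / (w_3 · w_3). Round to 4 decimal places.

w1 = Jv₀ = (22, 31, -20)
w2 = Jw1 = (-222, -321, 214)
w3 = Jw2 = (2346, 3341, -2172)
Jw3 = (-24050, -34603, 22914)
w3·Jw3 = 2346·(-24050) + 3341·(-34603) + (-2172)·22914 = -221799131; w3·w3 = 2346·2346 + 3341·3341 + (-2172)·(-2172) = 21383581
λ ≈ -221799131/21383581 = -10.3724

λ ≈ -10.3724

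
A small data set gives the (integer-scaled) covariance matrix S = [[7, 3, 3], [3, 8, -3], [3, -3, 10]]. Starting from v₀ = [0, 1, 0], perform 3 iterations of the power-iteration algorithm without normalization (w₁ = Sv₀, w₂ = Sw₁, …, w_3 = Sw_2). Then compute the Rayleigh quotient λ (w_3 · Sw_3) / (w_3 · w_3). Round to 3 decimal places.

λ ≈ 11.429

w1 = Sv₀ = (3, 8, -3)
w2 = Sw1 = (36, 82, -45)
w3 = Sw2 = (363, 899, -588)
Sw3 = (3474, 10045, -7488)
w3·Sw3 = 363·3474 + 899·10045 + (-588)·(-7488) = 14694461; w3·w3 = 363·363 + 899·899 + (-588)·(-588) = 1285714
λ ≈ 14694461/1285714 = 11.429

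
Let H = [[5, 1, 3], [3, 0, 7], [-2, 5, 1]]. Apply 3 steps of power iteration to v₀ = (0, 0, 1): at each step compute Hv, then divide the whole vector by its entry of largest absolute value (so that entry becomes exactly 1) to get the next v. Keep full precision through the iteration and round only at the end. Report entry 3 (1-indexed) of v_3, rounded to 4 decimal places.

Hv0 = (3.00000, 7.00000, 1.00000); divide by 7.00000 → v1 = (0.42857, 1.00000, 0.14286)
Hv1 = (3.57143, 2.28571, 4.28571); divide by 4.28571 → v2 = (0.83333, 0.53333, 1.00000)
Hv2 = (7.70000, 9.50000, 2.00000); divide by 9.50000 → v3 = (0.81053, 1.00000, 0.21053)
Requested entry of v3: 60/285 = 0.2105

0.2105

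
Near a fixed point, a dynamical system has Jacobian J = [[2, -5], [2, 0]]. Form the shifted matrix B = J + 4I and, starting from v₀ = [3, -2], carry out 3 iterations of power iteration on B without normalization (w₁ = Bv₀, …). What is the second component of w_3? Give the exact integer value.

B = J + 4I has rows (6, -5); (2, 4)
w1 = Bv₀ = (6·3 + (-5)·(-2); 2·3 + 4·(-2)) = (28, -2)
w2 = Bw1 = (6·28 + (-5)·(-2); 2·28 + 4·(-2)) = (178, 48)
w3 = Bw2 = (828, 548)
Requested component of w3: 548

548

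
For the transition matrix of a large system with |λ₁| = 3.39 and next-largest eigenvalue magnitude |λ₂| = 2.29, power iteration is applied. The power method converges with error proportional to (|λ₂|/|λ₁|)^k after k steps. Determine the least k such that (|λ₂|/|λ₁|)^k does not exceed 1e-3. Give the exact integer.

|λ₂/λ₁| = 2.29/3.39 = 0.67552
Need k ≥ ln(1e-3) / ln(0.67552) = -6.9078 / -0.3923 ≈ 17.609
Smallest integer k satisfying the bound: 18

18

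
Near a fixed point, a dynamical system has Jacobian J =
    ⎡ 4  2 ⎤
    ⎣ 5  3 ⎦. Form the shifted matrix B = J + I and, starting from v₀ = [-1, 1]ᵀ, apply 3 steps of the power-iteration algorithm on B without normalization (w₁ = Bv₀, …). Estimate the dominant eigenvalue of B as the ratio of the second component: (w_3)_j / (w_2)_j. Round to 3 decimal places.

μ ≈ 8.474

B = J + I has rows (5, 2); (5, 4)
w1 = Bv₀ = (5·(-1) + 2·1; 5·(-1) + 4·1) = (-3, -1)
w2 = Bw1 = (5·(-3) + 2·(-1); 5·(-3) + 4·(-1)) = (-17, -19)
w3 = Bw2 = (-123, -161)
Ratio: -161/-19 = 8.474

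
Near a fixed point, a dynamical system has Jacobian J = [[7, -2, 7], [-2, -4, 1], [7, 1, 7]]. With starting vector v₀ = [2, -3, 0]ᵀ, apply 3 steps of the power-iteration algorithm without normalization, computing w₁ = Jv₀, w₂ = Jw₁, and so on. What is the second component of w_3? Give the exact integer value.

67

w1 = Jv₀ = (7·2 + (-2)·(-3) + 7·0; (-2)·2 + (-4)·(-3) + 1·0; 7·2 + 1·(-3) + 7·0) = (20, 8, 11)
w2 = Jw1 = (7·20 + (-2)·8 + 7·11; (-2)·20 + (-4)·8 + 1·11; 7·20 + 1·8 + 7·11) = (201, -61, 225)
w3 = Jw2 = (3104, 67, 2921)
The requested component of w3 is 67.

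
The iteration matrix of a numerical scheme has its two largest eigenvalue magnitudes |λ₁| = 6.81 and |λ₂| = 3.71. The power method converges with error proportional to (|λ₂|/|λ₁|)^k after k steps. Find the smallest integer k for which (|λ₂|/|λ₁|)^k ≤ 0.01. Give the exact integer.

8

|λ₂/λ₁| = 3.71/6.81 = 0.54479
Need k ≥ ln(0.01) / ln(0.54479) = -4.6052 / -0.6074 ≈ 7.582
Smallest integer k satisfying the bound: 8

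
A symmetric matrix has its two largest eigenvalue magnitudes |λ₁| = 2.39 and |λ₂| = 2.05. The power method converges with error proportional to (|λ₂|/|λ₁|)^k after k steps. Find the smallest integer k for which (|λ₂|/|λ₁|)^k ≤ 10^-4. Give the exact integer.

|λ₂/λ₁| = 2.05/2.39 = 0.85774
Need k ≥ ln(10^-4) / ln(0.85774) = -9.2103 / -0.1535 ≈ 60.020
Smallest integer k satisfying the bound: 61

61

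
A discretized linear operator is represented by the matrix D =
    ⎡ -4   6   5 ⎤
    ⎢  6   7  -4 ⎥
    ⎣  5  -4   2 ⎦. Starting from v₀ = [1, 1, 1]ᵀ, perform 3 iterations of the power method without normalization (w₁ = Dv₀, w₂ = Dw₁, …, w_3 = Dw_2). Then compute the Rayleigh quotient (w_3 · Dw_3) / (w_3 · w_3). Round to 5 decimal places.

λ ≈ 9.88735

w1 = Dv₀ = (7, 9, 3)
w2 = Dw1 = (41, 93, 5)
w3 = Dw2 = (419, 877, -157)
Dw3 = (2801, 9281, -1727)
w3·Dw3 = 419·2801 + 877·9281 + (-157)·(-1727) = 9584195; w3·w3 = 419·419 + 877·877 + (-157)·(-157) = 969339
λ ≈ 9584195/969339 = 9.88735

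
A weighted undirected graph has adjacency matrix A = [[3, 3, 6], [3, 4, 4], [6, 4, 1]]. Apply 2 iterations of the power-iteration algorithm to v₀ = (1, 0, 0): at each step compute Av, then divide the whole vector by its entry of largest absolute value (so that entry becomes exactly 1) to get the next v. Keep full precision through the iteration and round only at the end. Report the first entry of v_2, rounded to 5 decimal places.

1.00000

Av0 = (3.000000, 3.000000, 6.000000); divide by 6.000000 → v1 = (0.500000, 0.500000, 1.000000)
Av1 = (9.000000, 7.500000, 6.000000); divide by 9.000000 → v2 = (1.000000, 0.833333, 0.666667)
Requested entry of v2: 54/54 = 1.00000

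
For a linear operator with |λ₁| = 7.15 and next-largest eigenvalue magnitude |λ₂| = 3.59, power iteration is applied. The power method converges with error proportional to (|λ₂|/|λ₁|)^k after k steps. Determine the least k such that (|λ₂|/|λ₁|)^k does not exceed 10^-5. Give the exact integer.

17

|λ₂/λ₁| = 3.59/7.15 = 0.50210
Need k ≥ ln(10^-5) / ln(0.50210) = -11.5129 / -0.6890 ≈ 16.711
Smallest integer k satisfying the bound: 17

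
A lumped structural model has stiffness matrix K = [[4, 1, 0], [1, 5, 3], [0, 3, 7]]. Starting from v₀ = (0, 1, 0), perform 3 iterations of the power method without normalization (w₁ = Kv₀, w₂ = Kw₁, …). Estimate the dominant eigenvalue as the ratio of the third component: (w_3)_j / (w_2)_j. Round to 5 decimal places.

w1 = Kv₀ = (4·0 + 1·1 + 0·0; 1·0 + 5·1 + 3·0; 0·0 + 3·1 + 7·0) = (1, 5, 3)
w2 = Kw1 = (4·1 + 1·5 + 0·3; 1·1 + 5·5 + 3·3; 0·1 + 3·5 + 7·3) = (9, 35, 36)
w3 = Kw2 = (71, 292, 357)
Ratio at component: 357 / 36 = 9.91667

9.91667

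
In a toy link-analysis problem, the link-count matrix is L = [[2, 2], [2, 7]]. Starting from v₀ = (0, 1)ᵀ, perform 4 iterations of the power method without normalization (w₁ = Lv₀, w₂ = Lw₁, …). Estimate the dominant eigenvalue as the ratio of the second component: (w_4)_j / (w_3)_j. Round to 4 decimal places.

w1 = Lv₀ = (2, 7)
w2 = Lw1 = (18, 53)
w3 = Lw2 = (142, 407)
w4 = Lw3 = (1098, 3133)
Ratio at component: 3133 / 407 = 7.6978

λ ≈ 7.6978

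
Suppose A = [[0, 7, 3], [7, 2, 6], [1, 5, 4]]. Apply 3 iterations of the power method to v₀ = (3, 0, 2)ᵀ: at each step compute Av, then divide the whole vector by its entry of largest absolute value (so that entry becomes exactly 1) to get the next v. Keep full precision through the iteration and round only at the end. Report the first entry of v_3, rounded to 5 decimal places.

0.53442

Av0 = (6.000000, 33.000000, 11.000000); divide by 33.000000 → v1 = (0.181818, 1.000000, 0.333333)
Av1 = (8.000000, 5.272727, 6.515152); divide by 8.000000 → v2 = (1.000000, 0.659091, 0.814394)
Av2 = (7.056818, 13.204545, 7.553030); divide by 13.204545 → v3 = (0.534423, 1.000000, 0.572002)
Requested entry of v3: 1863/3486 = 0.53442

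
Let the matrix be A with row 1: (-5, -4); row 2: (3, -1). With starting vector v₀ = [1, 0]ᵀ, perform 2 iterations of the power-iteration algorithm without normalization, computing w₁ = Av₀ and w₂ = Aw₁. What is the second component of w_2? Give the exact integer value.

w1 = Av₀ = ((-5)·1 + (-4)·0; 3·1 + (-1)·0) = (-5, 3)
w2 = Aw1 = ((-5)·(-5) + (-4)·3; 3·(-5) + (-1)·3) = (13, -18)
The requested component of w2 is -18.

-18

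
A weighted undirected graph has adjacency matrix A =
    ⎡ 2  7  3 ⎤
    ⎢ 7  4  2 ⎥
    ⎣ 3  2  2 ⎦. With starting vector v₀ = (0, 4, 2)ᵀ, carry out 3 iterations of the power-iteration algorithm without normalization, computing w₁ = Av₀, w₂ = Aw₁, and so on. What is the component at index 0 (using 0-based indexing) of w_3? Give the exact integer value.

w1 = Av₀ = (2·0 + 7·4 + 3·2; 7·0 + 4·4 + 2·2; 3·0 + 2·4 + 2·2) = (34, 20, 12)
w2 = Aw1 = (2·34 + 7·20 + 3·12; 7·34 + 4·20 + 2·12; 3·34 + 2·20 + 2·12) = (244, 342, 166)
w3 = Aw2 = (3380, 3408, 1748)
The requested component of w3 is 3380.

3380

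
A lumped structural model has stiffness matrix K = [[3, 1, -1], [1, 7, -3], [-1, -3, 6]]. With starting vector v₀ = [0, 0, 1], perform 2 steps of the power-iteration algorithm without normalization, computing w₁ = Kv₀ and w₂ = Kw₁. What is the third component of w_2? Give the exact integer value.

w1 = Kv₀ = (3·0 + 1·0 + (-1)·1; 1·0 + 7·0 + (-3)·1; (-1)·0 + (-3)·0 + 6·1) = (-1, -3, 6)
w2 = Kw1 = (3·(-1) + 1·(-3) + (-1)·6; 1·(-1) + 7·(-3) + (-3)·6; (-1)·(-1) + (-3)·(-3) + 6·6) = (-12, -40, 46)
The requested component of w2 is 46.

46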